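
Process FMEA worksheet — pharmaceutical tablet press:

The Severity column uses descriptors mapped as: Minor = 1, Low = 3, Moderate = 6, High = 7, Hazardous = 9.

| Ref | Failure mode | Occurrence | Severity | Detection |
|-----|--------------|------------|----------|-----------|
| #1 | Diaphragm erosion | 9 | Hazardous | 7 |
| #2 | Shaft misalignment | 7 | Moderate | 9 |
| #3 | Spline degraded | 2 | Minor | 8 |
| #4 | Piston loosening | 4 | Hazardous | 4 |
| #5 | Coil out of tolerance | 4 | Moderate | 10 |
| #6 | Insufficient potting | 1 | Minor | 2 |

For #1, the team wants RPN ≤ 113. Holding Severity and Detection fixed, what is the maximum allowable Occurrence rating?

1

#1: S=9, O=9, D=7 → current RPN = 567.
Fixed product = 63. Need 63 × O ≤ 113, so O ≤ 113/63 = 1.79.
Maximum integer Occurrence rating = 1 (gives RPN 63; O=2 would give 126 > 113).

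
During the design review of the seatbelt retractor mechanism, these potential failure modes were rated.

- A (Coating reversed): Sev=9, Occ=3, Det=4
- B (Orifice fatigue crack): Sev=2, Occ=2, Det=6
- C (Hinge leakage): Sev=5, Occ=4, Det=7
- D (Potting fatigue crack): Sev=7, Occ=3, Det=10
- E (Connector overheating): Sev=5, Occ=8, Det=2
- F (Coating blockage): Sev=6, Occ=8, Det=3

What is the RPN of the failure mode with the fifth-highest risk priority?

RPN = Severity × Occurrence × Detection:
  A: 9 × 3 × 4 = 108
  B: 2 × 2 × 6 = 24
  C: 5 × 4 × 7 = 140
  D: 7 × 3 × 10 = 210
  E: 5 × 8 × 2 = 80
  F: 6 × 8 × 3 = 144
Sorted descending: 210, 144, 140, 108, 80, 24.
The fifth-highest RPN is 80 (E).

80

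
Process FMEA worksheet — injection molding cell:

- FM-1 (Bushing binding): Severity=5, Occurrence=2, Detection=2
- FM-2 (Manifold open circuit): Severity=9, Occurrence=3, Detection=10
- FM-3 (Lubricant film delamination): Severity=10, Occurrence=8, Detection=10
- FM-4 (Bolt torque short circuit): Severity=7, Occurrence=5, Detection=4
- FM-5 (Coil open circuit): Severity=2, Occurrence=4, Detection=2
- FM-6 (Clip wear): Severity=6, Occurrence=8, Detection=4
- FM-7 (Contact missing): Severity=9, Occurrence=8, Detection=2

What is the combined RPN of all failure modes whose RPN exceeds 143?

1406

RPN = Severity × Occurrence × Detection:
  FM-1: 5 × 2 × 2 = 20
  FM-2: 9 × 3 × 10 = 270
  FM-3: 10 × 8 × 10 = 800
  FM-4: 7 × 5 × 4 = 140
  FM-5: 2 × 4 × 2 = 16
  FM-6: 6 × 8 × 4 = 192
  FM-7: 9 × 8 × 2 = 144
RPN > 143: FM-2 (270), FM-3 (800), FM-6 (192), FM-7 (144).
Sum: 270 + 800 + 192 + 144 = 1406.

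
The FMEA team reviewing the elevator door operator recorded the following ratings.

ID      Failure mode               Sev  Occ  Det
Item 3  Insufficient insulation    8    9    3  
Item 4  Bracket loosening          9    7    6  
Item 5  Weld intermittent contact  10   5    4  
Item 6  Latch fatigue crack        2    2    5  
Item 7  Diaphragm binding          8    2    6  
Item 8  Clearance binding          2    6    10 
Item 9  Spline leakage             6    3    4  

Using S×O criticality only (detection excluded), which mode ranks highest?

Item 3

Criticality = Severity × Occurrence:
  Item 3: 8 × 9 = 72
  Item 4: 9 × 7 = 63
  Item 5: 10 × 5 = 50
  Item 6: 2 × 2 = 4
  Item 7: 8 × 2 = 16
  Item 8: 2 × 6 = 12
  Item 9: 6 × 3 = 18
Highest criticality is 72 → Item 3.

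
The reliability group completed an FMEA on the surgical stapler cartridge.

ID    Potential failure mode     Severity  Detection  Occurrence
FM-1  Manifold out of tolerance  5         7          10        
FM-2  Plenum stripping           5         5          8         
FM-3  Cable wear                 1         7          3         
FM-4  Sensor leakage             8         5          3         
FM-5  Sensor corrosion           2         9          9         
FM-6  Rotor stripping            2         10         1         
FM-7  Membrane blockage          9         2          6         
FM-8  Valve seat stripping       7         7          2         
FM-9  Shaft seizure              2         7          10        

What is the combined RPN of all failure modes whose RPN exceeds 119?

RPN = Severity × Occurrence × Detection:
  FM-1: 5 × 10 × 7 = 350
  FM-2: 5 × 8 × 5 = 200
  FM-3: 1 × 3 × 7 = 21
  FM-4: 8 × 3 × 5 = 120
  FM-5: 2 × 9 × 9 = 162
  FM-6: 2 × 1 × 10 = 20
  FM-7: 9 × 6 × 2 = 108
  FM-8: 7 × 2 × 7 = 98
  FM-9: 2 × 10 × 7 = 140
RPN > 119: FM-1 (350), FM-2 (200), FM-4 (120), FM-5 (162), FM-9 (140).
Sum: 350 + 200 + 120 + 162 + 140 = 972.

972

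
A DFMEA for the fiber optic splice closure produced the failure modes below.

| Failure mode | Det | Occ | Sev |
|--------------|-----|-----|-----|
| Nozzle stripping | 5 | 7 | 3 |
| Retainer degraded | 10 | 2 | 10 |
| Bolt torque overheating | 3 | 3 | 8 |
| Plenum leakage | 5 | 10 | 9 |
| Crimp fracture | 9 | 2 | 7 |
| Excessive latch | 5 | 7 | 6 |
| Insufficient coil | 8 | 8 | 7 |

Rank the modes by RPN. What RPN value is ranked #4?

RPN = Severity × Occurrence × Detection:
  Nozzle stripping: 3 × 7 × 5 = 105
  Retainer degraded: 10 × 2 × 10 = 200
  Bolt torque overheating: 8 × 3 × 3 = 72
  Plenum leakage: 9 × 10 × 5 = 450
  Crimp fracture: 7 × 2 × 9 = 126
  Excessive latch: 6 × 7 × 5 = 210
  Insufficient coil: 7 × 8 × 8 = 448
Sorted descending: 450, 448, 210, 200, 126, 105, 72.
The fourth-highest RPN is 200 (Retainer degraded).

200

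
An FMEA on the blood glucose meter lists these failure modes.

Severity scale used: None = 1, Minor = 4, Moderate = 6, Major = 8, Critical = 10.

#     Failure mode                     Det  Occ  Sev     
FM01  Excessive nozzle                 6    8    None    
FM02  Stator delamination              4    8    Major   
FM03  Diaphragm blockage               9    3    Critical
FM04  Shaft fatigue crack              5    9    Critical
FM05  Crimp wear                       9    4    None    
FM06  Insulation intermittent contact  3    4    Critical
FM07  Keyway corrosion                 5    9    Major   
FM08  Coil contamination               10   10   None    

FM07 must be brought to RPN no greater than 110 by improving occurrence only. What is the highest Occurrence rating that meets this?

2

FM07: S=8, O=9, D=5 → current RPN = 360.
Fixed product = 40. Need 40 × O ≤ 110, so O ≤ 110/40 = 2.75.
Maximum integer Occurrence rating = 2 (gives RPN 80; O=3 would give 120 > 110).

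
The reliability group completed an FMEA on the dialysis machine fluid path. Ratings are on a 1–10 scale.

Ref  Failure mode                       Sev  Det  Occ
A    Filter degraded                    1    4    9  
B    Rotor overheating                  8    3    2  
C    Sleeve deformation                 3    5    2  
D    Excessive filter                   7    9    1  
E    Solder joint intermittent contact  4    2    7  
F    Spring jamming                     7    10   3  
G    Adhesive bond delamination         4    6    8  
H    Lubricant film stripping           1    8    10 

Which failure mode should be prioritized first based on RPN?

F

RPN = Severity × Occurrence × Detection:
  A: 1 × 9 × 4 = 36
  B: 8 × 2 × 3 = 48
  C: 3 × 2 × 5 = 30
  D: 7 × 1 × 9 = 63
  E: 4 × 7 × 2 = 56
  F: 7 × 3 × 10 = 210
  G: 4 × 8 × 6 = 192
  H: 1 × 10 × 8 = 80
Highest RPN is 210 → F.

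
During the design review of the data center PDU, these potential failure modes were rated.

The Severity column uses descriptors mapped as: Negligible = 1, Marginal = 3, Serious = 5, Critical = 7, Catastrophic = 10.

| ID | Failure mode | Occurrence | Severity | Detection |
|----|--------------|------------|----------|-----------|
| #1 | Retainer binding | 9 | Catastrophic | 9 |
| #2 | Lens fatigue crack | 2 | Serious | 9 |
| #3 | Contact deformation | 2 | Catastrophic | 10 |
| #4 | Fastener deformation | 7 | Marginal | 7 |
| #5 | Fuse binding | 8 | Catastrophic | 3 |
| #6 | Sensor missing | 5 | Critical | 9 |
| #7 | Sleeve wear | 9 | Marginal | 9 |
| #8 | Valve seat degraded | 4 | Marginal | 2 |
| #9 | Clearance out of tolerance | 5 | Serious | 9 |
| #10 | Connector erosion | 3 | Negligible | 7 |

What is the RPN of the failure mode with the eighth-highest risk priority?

RPN = Severity × Occurrence × Detection:
  #1: 10 × 9 × 9 = 810
  #2: 5 × 2 × 9 = 90
  #3: 10 × 2 × 10 = 200
  #4: 3 × 7 × 7 = 147
  #5: 10 × 8 × 3 = 240
  #6: 7 × 5 × 9 = 315
  #7: 3 × 9 × 9 = 243
  #8: 3 × 4 × 2 = 24
  #9: 5 × 5 × 9 = 225
  #10: 1 × 3 × 7 = 21
Sorted descending: 810, 315, 243, 240, 225, 200, 147, 90, 24, 21.
The eighth-highest RPN is 90 (#2).

90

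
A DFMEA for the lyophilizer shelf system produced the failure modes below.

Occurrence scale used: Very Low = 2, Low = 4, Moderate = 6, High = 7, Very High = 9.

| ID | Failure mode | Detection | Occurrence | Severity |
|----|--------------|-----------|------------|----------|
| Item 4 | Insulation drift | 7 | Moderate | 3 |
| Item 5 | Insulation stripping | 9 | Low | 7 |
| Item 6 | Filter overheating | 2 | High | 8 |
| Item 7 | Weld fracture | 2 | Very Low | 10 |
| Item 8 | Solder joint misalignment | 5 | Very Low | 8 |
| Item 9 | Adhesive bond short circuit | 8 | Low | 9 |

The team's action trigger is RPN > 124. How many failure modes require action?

RPN = Severity × Occurrence × Detection:
  Item 4: 3 × 6 × 7 = 126
  Item 5: 7 × 4 × 9 = 252
  Item 6: 8 × 7 × 2 = 112
  Item 7: 10 × 2 × 2 = 40
  Item 8: 8 × 2 × 5 = 80
  Item 9: 9 × 4 × 8 = 288
Modes with RPN > 124: Item 4 (126), Item 5 (252), Item 9 (288) → 3.

3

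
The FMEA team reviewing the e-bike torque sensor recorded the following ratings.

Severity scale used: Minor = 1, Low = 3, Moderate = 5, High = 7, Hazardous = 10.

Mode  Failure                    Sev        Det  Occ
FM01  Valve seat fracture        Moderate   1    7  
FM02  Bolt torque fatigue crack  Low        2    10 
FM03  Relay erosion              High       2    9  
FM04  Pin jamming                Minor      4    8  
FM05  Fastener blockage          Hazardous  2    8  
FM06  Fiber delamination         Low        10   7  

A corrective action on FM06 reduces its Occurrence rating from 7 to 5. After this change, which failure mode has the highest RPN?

FM05

RPN = Severity × Occurrence × Detection:
  FM01: 5 × 7 × 1 = 35
  FM02: 3 × 10 × 2 = 60
  FM03: 7 × 9 × 2 = 126
  FM04: 1 × 8 × 4 = 32
  FM05: 10 × 8 × 2 = 160
  FM06: 3 × 7 × 10 = 210
After action: FM06 → 3 × 5 × 10 = 150.
Revised RPNs: FM05=160, FM06=150, FM03=126, FM02=60, FM01=35, FM04=32.
Highest is now FM05 (160).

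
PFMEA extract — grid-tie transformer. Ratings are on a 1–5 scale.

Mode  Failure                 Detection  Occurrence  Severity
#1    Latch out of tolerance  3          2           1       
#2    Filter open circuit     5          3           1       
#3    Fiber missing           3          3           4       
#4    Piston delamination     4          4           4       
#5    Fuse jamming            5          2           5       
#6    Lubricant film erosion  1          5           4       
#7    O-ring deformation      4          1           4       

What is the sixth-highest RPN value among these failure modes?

RPN = Severity × Occurrence × Detection:
  #1: 1 × 2 × 3 = 6
  #2: 1 × 3 × 5 = 15
  #3: 4 × 3 × 3 = 36
  #4: 4 × 4 × 4 = 64
  #5: 5 × 2 × 5 = 50
  #6: 4 × 5 × 1 = 20
  #7: 4 × 1 × 4 = 16
Sorted descending: 64, 50, 36, 20, 16, 15, 6.
The sixth-highest RPN is 15 (#2).

15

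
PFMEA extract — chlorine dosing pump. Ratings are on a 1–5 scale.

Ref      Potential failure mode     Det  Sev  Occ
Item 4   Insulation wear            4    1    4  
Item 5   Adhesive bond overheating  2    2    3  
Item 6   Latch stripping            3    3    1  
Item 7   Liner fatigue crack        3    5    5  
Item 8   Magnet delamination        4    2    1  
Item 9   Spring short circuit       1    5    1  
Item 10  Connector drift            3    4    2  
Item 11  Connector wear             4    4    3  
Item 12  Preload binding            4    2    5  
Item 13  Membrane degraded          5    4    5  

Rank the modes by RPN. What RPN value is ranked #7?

RPN = Severity × Occurrence × Detection:
  Item 4: 1 × 4 × 4 = 16
  Item 5: 2 × 3 × 2 = 12
  Item 6: 3 × 1 × 3 = 9
  Item 7: 5 × 5 × 3 = 75
  Item 8: 2 × 1 × 4 = 8
  Item 9: 5 × 1 × 1 = 5
  Item 10: 4 × 2 × 3 = 24
  Item 11: 4 × 3 × 4 = 48
  Item 12: 2 × 5 × 4 = 40
  Item 13: 4 × 5 × 5 = 100
Sorted descending: 100, 75, 48, 40, 24, 16, 12, 9, 8, 5.
The seventh-highest RPN is 12 (Item 5).

12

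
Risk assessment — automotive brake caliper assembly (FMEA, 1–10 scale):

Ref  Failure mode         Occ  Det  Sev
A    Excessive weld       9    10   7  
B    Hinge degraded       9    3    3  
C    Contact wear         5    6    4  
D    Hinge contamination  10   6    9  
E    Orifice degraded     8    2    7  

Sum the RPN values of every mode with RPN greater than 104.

RPN = Severity × Occurrence × Detection:
  A: 7 × 9 × 10 = 630
  B: 3 × 9 × 3 = 81
  C: 4 × 5 × 6 = 120
  D: 9 × 10 × 6 = 540
  E: 7 × 8 × 2 = 112
RPN > 104: A (630), C (120), D (540), E (112).
Sum: 630 + 120 + 540 + 112 = 1402.

1402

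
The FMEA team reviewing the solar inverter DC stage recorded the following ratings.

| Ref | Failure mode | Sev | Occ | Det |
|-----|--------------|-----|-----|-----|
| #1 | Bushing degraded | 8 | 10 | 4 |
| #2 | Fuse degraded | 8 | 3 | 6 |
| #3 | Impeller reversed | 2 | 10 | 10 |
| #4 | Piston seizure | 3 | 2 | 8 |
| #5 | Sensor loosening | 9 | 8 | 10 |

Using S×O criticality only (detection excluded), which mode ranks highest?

#1

Criticality = Severity × Occurrence:
  #1: 8 × 10 = 80
  #2: 8 × 3 = 24
  #3: 2 × 10 = 20
  #4: 3 × 2 = 6
  #5: 9 × 8 = 72
Highest criticality is 80 → #1.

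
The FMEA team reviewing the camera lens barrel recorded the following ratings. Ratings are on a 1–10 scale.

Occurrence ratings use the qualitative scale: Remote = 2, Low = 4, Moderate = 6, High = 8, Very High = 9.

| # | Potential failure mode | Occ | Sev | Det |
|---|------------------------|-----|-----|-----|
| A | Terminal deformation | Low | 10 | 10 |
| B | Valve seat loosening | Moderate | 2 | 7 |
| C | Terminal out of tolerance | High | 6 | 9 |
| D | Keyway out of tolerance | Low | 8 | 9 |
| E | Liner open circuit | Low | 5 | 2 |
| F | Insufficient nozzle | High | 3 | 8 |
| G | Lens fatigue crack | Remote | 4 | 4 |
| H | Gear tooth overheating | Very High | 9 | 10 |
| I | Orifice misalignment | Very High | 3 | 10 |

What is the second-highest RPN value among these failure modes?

432

RPN = Severity × Occurrence × Detection:
  A: 10 × 4 × 10 = 400
  B: 2 × 6 × 7 = 84
  C: 6 × 8 × 9 = 432
  D: 8 × 4 × 9 = 288
  E: 5 × 4 × 2 = 40
  F: 3 × 8 × 8 = 192
  G: 4 × 2 × 4 = 32
  H: 9 × 9 × 10 = 810
  I: 3 × 9 × 10 = 270
Sorted descending: 810, 432, 400, 288, 270, 192, 84, 40, 32.
The second-highest RPN is 432 (C).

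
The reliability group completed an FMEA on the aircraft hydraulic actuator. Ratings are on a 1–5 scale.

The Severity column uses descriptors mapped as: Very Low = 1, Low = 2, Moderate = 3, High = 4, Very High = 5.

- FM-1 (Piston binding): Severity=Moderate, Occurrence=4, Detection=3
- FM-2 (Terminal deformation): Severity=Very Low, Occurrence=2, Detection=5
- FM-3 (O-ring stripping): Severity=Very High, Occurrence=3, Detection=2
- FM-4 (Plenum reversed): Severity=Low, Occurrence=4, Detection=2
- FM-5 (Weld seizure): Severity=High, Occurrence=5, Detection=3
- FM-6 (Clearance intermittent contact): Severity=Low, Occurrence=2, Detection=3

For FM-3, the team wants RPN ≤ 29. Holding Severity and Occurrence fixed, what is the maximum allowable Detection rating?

1

FM-3: S=5, O=3, D=2 → current RPN = 30.
Fixed product = 15. Need 15 × D ≤ 29, so D ≤ 29/15 = 1.93.
Maximum integer Detection rating = 1 (gives RPN 15; D=2 would give 30 > 29).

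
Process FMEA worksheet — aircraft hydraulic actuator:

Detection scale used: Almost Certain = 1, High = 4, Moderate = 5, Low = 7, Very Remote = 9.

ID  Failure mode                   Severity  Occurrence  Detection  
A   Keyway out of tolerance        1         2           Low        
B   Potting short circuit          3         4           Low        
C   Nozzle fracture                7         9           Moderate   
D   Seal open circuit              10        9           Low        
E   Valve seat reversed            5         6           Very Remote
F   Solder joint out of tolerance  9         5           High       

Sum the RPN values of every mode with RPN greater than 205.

RPN = Severity × Occurrence × Detection:
  A: 1 × 2 × 7 = 14
  B: 3 × 4 × 7 = 84
  C: 7 × 9 × 5 = 315
  D: 10 × 9 × 7 = 630
  E: 5 × 6 × 9 = 270
  F: 9 × 5 × 4 = 180
RPN > 205: C (315), D (630), E (270).
Sum: 315 + 630 + 270 = 1215.

1215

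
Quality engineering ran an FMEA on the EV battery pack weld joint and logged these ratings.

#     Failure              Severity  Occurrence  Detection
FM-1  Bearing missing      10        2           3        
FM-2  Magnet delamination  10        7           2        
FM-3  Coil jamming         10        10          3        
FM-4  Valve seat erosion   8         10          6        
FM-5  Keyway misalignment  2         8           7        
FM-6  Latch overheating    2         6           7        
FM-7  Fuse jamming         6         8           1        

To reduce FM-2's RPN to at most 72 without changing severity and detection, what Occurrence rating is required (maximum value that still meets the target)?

3

FM-2: S=10, O=7, D=2 → current RPN = 140.
Fixed product = 20. Need 20 × O ≤ 72, so O ≤ 72/20 = 3.60.
Maximum integer Occurrence rating = 3 (gives RPN 60; O=4 would give 80 > 72).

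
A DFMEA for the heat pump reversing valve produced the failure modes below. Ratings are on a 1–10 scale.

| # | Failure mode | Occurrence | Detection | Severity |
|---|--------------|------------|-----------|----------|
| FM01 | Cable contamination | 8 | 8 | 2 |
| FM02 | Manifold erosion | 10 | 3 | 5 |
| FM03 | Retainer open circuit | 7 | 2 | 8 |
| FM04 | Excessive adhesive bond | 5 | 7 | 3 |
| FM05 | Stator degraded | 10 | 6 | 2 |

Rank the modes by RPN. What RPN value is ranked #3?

RPN = Severity × Occurrence × Detection:
  FM01: 2 × 8 × 8 = 128
  FM02: 5 × 10 × 3 = 150
  FM03: 8 × 7 × 2 = 112
  FM04: 3 × 5 × 7 = 105
  FM05: 2 × 10 × 6 = 120
Sorted descending: 150, 128, 120, 112, 105.
The third-highest RPN is 120 (FM05).

120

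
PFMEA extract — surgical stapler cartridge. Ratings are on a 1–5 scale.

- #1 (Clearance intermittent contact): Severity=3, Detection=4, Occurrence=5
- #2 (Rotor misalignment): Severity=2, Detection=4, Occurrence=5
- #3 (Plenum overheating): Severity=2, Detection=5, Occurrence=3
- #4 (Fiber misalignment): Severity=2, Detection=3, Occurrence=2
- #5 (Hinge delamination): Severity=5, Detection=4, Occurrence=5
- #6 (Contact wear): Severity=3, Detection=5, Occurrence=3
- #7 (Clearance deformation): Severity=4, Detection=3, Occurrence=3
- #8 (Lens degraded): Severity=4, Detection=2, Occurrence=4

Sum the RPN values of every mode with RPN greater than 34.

281

RPN = Severity × Occurrence × Detection:
  #1: 3 × 5 × 4 = 60
  #2: 2 × 5 × 4 = 40
  #3: 2 × 3 × 5 = 30
  #4: 2 × 2 × 3 = 12
  #5: 5 × 5 × 4 = 100
  #6: 3 × 3 × 5 = 45
  #7: 4 × 3 × 3 = 36
  #8: 4 × 4 × 2 = 32
RPN > 34: #1 (60), #2 (40), #5 (100), #6 (45), #7 (36).
Sum: 60 + 40 + 100 + 45 + 36 = 281.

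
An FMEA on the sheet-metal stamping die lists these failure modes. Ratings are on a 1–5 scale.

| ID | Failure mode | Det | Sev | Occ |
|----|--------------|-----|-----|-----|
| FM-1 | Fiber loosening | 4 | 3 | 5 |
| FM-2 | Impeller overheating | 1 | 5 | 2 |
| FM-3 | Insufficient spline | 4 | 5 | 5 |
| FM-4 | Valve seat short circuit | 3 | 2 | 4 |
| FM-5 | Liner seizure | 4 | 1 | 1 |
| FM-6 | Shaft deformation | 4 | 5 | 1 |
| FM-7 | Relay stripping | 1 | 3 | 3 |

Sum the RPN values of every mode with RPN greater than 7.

223

RPN = Severity × Occurrence × Detection:
  FM-1: 3 × 5 × 4 = 60
  FM-2: 5 × 2 × 1 = 10
  FM-3: 5 × 5 × 4 = 100
  FM-4: 2 × 4 × 3 = 24
  FM-5: 1 × 1 × 4 = 4
  FM-6: 5 × 1 × 4 = 20
  FM-7: 3 × 3 × 1 = 9
RPN > 7: FM-1 (60), FM-2 (10), FM-3 (100), FM-4 (24), FM-6 (20), FM-7 (9).
Sum: 60 + 10 + 100 + 24 + 20 + 9 = 223.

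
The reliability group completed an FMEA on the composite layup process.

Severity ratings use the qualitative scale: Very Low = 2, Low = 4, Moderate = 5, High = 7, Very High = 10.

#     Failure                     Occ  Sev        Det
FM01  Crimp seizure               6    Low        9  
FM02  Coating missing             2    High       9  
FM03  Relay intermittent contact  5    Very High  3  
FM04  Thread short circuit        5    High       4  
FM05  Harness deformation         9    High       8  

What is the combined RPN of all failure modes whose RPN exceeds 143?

870

RPN = Severity × Occurrence × Detection:
  FM01: 4 × 6 × 9 = 216
  FM02: 7 × 2 × 9 = 126
  FM03: 10 × 5 × 3 = 150
  FM04: 7 × 5 × 4 = 140
  FM05: 7 × 9 × 8 = 504
RPN > 143: FM01 (216), FM03 (150), FM05 (504).
Sum: 216 + 150 + 504 = 870.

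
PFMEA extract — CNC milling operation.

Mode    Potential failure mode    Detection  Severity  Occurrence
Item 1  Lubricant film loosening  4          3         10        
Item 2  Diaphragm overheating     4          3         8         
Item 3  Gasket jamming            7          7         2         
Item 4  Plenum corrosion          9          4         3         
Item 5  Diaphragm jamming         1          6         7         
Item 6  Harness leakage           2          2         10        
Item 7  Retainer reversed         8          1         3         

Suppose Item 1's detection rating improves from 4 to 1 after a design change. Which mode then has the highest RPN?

Item 4

RPN = Severity × Occurrence × Detection:
  Item 1: 3 × 10 × 4 = 120
  Item 2: 3 × 8 × 4 = 96
  Item 3: 7 × 2 × 7 = 98
  Item 4: 4 × 3 × 9 = 108
  Item 5: 6 × 7 × 1 = 42
  Item 6: 2 × 10 × 2 = 40
  Item 7: 1 × 3 × 8 = 24
After action: Item 1 → 3 × 10 × 1 = 30.
Revised RPNs: Item 4=108, Item 3=98, Item 2=96, Item 5=42, Item 6=40, Item 1=30, Item 7=24.
Highest is now Item 4 (108).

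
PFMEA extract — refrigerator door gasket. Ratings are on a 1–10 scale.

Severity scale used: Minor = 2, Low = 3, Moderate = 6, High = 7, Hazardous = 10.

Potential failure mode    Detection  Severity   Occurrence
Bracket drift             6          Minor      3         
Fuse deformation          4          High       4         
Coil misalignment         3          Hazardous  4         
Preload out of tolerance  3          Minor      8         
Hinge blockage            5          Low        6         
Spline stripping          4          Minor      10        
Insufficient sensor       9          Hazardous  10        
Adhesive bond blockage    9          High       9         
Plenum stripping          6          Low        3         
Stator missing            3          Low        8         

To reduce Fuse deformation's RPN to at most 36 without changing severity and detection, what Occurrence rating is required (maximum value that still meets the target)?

Fuse deformation: S=7, O=4, D=4 → current RPN = 112.
Fixed product = 28. Need 28 × O ≤ 36, so O ≤ 36/28 = 1.29.
Maximum integer Occurrence rating = 1 (gives RPN 28; O=2 would give 56 > 36).

1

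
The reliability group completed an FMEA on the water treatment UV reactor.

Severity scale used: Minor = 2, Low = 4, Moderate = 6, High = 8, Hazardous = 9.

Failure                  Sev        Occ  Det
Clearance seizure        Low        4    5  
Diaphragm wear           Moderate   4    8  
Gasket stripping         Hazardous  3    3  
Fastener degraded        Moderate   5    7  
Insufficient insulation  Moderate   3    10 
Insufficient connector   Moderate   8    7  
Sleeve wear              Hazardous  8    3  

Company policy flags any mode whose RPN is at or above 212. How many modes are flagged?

2

RPN = Severity × Occurrence × Detection:
  Clearance seizure: 4 × 4 × 5 = 80
  Diaphragm wear: 6 × 4 × 8 = 192
  Gasket stripping: 9 × 3 × 3 = 81
  Fastener degraded: 6 × 5 × 7 = 210
  Insufficient insulation: 6 × 3 × 10 = 180
  Insufficient connector: 6 × 8 × 7 = 336
  Sleeve wear: 9 × 8 × 3 = 216
Modes with RPN ≥ 212: Insufficient connector (336), Sleeve wear (216) → 2.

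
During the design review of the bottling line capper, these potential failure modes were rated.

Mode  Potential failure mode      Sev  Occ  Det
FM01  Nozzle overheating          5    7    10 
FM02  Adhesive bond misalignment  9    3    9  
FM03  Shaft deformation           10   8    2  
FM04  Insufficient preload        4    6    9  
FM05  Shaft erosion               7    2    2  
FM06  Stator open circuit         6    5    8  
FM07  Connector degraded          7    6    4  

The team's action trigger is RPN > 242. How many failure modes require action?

RPN = Severity × Occurrence × Detection:
  FM01: 5 × 7 × 10 = 350
  FM02: 9 × 3 × 9 = 243
  FM03: 10 × 8 × 2 = 160
  FM04: 4 × 6 × 9 = 216
  FM05: 7 × 2 × 2 = 28
  FM06: 6 × 5 × 8 = 240
  FM07: 7 × 6 × 4 = 168
Modes with RPN > 242: FM01 (350), FM02 (243) → 2.

2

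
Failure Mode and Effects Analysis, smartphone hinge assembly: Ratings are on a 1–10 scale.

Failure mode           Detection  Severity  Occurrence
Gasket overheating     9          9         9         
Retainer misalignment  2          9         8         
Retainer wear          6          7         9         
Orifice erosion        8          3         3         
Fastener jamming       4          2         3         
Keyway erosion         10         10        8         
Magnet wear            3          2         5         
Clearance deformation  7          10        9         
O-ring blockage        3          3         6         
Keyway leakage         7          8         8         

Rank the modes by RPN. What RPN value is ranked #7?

72

RPN = Severity × Occurrence × Detection:
  Gasket overheating: 9 × 9 × 9 = 729
  Retainer misalignment: 9 × 8 × 2 = 144
  Retainer wear: 7 × 9 × 6 = 378
  Orifice erosion: 3 × 3 × 8 = 72
  Fastener jamming: 2 × 3 × 4 = 24
  Keyway erosion: 10 × 8 × 10 = 800
  Magnet wear: 2 × 5 × 3 = 30
  Clearance deformation: 10 × 9 × 7 = 630
  O-ring blockage: 3 × 6 × 3 = 54
  Keyway leakage: 8 × 8 × 7 = 448
Sorted descending: 800, 729, 630, 448, 378, 144, 72, 54, 30, 24.
The seventh-highest RPN is 72 (Orifice erosion).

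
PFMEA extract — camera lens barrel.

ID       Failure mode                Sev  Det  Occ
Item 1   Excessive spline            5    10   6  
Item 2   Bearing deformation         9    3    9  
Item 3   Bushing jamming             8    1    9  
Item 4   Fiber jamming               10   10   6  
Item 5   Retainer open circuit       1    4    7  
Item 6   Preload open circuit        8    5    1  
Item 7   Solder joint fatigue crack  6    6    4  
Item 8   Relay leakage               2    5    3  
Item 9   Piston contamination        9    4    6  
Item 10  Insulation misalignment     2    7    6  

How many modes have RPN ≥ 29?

9

RPN = Severity × Occurrence × Detection:
  Item 1: 5 × 6 × 10 = 300
  Item 2: 9 × 9 × 3 = 243
  Item 3: 8 × 9 × 1 = 72
  Item 4: 10 × 6 × 10 = 600
  Item 5: 1 × 7 × 4 = 28
  Item 6: 8 × 1 × 5 = 40
  Item 7: 6 × 4 × 6 = 144
  Item 8: 2 × 3 × 5 = 30
  Item 9: 9 × 6 × 4 = 216
  Item 10: 2 × 6 × 7 = 84
Modes with RPN ≥ 29: Item 1 (300), Item 2 (243), Item 3 (72), Item 4 (600), Item 6 (40), Item 7 (144), Item 8 (30), Item 9 (216), Item 10 (84) → 9.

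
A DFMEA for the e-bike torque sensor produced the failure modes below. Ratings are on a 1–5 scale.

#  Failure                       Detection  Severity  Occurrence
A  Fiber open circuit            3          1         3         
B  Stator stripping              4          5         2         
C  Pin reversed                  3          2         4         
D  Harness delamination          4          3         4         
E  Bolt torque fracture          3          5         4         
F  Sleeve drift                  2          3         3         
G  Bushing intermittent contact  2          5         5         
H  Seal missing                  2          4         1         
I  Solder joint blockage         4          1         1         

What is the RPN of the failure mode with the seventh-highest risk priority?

9

RPN = Severity × Occurrence × Detection:
  A: 1 × 3 × 3 = 9
  B: 5 × 2 × 4 = 40
  C: 2 × 4 × 3 = 24
  D: 3 × 4 × 4 = 48
  E: 5 × 4 × 3 = 60
  F: 3 × 3 × 2 = 18
  G: 5 × 5 × 2 = 50
  H: 4 × 1 × 2 = 8
  I: 1 × 1 × 4 = 4
Sorted descending: 60, 50, 48, 40, 24, 18, 9, 8, 4.
The seventh-highest RPN is 9 (A).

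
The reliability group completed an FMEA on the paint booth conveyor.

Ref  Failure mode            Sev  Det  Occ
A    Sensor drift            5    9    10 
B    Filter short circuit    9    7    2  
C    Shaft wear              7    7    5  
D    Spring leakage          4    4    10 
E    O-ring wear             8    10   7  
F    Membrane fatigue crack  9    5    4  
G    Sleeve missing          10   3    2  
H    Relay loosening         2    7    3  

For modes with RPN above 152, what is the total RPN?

RPN = Severity × Occurrence × Detection:
  A: 5 × 10 × 9 = 450
  B: 9 × 2 × 7 = 126
  C: 7 × 5 × 7 = 245
  D: 4 × 10 × 4 = 160
  E: 8 × 7 × 10 = 560
  F: 9 × 4 × 5 = 180
  G: 10 × 2 × 3 = 60
  H: 2 × 3 × 7 = 42
RPN > 152: A (450), C (245), D (160), E (560), F (180).
Sum: 450 + 245 + 160 + 560 + 180 = 1595.

1595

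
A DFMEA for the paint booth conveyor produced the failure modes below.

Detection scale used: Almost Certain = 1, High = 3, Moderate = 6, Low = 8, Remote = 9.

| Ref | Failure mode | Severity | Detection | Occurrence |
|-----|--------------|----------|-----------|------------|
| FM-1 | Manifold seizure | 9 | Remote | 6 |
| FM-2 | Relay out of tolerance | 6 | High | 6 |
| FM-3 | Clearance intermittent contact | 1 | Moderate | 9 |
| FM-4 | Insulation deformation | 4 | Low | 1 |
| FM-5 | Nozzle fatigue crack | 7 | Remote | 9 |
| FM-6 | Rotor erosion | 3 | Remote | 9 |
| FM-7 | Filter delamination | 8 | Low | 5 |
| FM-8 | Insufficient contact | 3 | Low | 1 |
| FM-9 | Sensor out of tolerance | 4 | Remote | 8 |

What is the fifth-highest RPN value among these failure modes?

243

RPN = Severity × Occurrence × Detection:
  FM-1: 9 × 6 × 9 = 486
  FM-2: 6 × 6 × 3 = 108
  FM-3: 1 × 9 × 6 = 54
  FM-4: 4 × 1 × 8 = 32
  FM-5: 7 × 9 × 9 = 567
  FM-6: 3 × 9 × 9 = 243
  FM-7: 8 × 5 × 8 = 320
  FM-8: 3 × 1 × 8 = 24
  FM-9: 4 × 8 × 9 = 288
Sorted descending: 567, 486, 320, 288, 243, 108, 54, 32, 24.
The fifth-highest RPN is 243 (FM-6).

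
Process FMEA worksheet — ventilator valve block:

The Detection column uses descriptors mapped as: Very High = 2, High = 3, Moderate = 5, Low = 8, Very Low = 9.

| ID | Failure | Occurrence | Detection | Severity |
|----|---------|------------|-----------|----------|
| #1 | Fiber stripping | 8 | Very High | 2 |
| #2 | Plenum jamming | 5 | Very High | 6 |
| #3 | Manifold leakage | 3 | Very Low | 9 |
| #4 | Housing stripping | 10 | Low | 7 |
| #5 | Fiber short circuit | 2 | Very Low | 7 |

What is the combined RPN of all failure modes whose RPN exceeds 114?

RPN = Severity × Occurrence × Detection:
  #1: 2 × 8 × 2 = 32
  #2: 6 × 5 × 2 = 60
  #3: 9 × 3 × 9 = 243
  #4: 7 × 10 × 8 = 560
  #5: 7 × 2 × 9 = 126
RPN > 114: #3 (243), #4 (560), #5 (126).
Sum: 243 + 560 + 126 = 929.

929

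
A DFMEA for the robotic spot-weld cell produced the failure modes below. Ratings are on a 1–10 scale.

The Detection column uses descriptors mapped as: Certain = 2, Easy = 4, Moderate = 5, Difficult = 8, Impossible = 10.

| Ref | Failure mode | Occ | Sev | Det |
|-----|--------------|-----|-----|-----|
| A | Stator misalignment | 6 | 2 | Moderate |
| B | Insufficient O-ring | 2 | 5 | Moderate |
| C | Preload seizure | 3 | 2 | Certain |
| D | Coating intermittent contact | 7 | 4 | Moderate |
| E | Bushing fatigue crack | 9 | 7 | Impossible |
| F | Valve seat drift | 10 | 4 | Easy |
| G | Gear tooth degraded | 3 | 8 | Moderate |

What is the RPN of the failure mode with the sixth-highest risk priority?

50

RPN = Severity × Occurrence × Detection:
  A: 2 × 6 × 5 = 60
  B: 5 × 2 × 5 = 50
  C: 2 × 3 × 2 = 12
  D: 4 × 7 × 5 = 140
  E: 7 × 9 × 10 = 630
  F: 4 × 10 × 4 = 160
  G: 8 × 3 × 5 = 120
Sorted descending: 630, 160, 140, 120, 60, 50, 12.
The sixth-highest RPN is 50 (B).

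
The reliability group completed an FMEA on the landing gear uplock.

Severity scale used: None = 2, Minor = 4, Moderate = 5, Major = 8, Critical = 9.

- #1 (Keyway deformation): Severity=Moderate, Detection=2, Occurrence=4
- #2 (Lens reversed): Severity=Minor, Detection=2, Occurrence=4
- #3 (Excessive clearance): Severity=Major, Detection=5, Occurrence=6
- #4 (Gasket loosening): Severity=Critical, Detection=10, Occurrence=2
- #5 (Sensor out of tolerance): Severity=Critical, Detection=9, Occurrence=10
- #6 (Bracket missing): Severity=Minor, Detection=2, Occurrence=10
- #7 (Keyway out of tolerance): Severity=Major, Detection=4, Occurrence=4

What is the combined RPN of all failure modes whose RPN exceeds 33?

RPN = Severity × Occurrence × Detection:
  #1: 5 × 4 × 2 = 40
  #2: 4 × 4 × 2 = 32
  #3: 8 × 6 × 5 = 240
  #4: 9 × 2 × 10 = 180
  #5: 9 × 10 × 9 = 810
  #6: 4 × 10 × 2 = 80
  #7: 8 × 4 × 4 = 128
RPN > 33: #1 (40), #3 (240), #4 (180), #5 (810), #6 (80), #7 (128).
Sum: 40 + 240 + 180 + 810 + 80 + 128 = 1478.

1478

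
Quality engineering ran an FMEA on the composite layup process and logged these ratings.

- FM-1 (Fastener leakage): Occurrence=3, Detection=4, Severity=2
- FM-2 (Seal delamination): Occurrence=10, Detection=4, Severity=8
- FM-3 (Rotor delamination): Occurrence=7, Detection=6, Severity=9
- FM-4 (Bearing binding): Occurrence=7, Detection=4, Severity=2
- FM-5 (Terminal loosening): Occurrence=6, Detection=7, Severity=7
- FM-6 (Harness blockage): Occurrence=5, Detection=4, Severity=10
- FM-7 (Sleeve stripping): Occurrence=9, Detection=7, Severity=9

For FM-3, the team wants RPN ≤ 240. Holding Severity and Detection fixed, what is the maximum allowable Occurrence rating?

4

FM-3: S=9, O=7, D=6 → current RPN = 378.
Fixed product = 54. Need 54 × O ≤ 240, so O ≤ 240/54 = 4.44.
Maximum integer Occurrence rating = 4 (gives RPN 216; O=5 would give 270 > 240).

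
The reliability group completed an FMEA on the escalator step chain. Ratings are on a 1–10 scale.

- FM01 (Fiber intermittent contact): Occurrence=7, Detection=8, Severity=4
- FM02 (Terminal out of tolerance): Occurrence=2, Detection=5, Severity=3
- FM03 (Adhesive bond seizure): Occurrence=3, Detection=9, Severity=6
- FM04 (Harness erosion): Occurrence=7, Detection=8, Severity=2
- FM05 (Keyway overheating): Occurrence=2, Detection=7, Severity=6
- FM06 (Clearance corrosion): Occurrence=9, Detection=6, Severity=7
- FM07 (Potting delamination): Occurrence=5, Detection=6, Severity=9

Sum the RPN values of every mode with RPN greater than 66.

1230

RPN = Severity × Occurrence × Detection:
  FM01: 4 × 7 × 8 = 224
  FM02: 3 × 2 × 5 = 30
  FM03: 6 × 3 × 9 = 162
  FM04: 2 × 7 × 8 = 112
  FM05: 6 × 2 × 7 = 84
  FM06: 7 × 9 × 6 = 378
  FM07: 9 × 5 × 6 = 270
RPN > 66: FM01 (224), FM03 (162), FM04 (112), FM05 (84), FM06 (378), FM07 (270).
Sum: 224 + 162 + 112 + 84 + 378 + 270 = 1230.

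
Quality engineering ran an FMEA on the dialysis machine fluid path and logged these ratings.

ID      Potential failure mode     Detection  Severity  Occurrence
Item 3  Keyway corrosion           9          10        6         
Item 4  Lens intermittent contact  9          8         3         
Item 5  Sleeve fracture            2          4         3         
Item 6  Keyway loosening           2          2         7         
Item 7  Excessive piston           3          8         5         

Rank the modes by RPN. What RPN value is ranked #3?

RPN = Severity × Occurrence × Detection:
  Item 3: 10 × 6 × 9 = 540
  Item 4: 8 × 3 × 9 = 216
  Item 5: 4 × 3 × 2 = 24
  Item 6: 2 × 7 × 2 = 28
  Item 7: 8 × 5 × 3 = 120
Sorted descending: 540, 216, 120, 28, 24.
The third-highest RPN is 120 (Item 7).

120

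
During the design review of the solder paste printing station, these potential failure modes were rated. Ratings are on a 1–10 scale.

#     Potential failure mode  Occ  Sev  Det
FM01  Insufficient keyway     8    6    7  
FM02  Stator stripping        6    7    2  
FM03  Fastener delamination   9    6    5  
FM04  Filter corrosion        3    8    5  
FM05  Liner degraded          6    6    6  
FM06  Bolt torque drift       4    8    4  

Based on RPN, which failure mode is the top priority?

RPN = Severity × Occurrence × Detection:
  FM01: 6 × 8 × 7 = 336
  FM02: 7 × 6 × 2 = 84
  FM03: 6 × 9 × 5 = 270
  FM04: 8 × 3 × 5 = 120
  FM05: 6 × 6 × 6 = 216
  FM06: 8 × 4 × 4 = 128
Highest RPN is 336 → FM01.

FM01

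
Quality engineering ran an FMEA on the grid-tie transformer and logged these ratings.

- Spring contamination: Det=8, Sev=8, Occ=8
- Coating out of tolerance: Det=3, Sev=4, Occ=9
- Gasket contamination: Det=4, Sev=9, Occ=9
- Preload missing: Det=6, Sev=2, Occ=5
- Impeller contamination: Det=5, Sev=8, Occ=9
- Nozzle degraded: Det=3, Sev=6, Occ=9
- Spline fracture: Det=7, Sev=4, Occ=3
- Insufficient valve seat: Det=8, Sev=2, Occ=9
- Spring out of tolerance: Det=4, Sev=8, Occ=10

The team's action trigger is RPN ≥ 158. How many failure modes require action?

5

RPN = Severity × Occurrence × Detection:
  Spring contamination: 8 × 8 × 8 = 512
  Coating out of tolerance: 4 × 9 × 3 = 108
  Gasket contamination: 9 × 9 × 4 = 324
  Preload missing: 2 × 5 × 6 = 60
  Impeller contamination: 8 × 9 × 5 = 360
  Nozzle degraded: 6 × 9 × 3 = 162
  Spline fracture: 4 × 3 × 7 = 84
  Insufficient valve seat: 2 × 9 × 8 = 144
  Spring out of tolerance: 8 × 10 × 4 = 320
Modes with RPN ≥ 158: Spring contamination (512), Gasket contamination (324), Impeller contamination (360), Nozzle degraded (162), Spring out of tolerance (320) → 5.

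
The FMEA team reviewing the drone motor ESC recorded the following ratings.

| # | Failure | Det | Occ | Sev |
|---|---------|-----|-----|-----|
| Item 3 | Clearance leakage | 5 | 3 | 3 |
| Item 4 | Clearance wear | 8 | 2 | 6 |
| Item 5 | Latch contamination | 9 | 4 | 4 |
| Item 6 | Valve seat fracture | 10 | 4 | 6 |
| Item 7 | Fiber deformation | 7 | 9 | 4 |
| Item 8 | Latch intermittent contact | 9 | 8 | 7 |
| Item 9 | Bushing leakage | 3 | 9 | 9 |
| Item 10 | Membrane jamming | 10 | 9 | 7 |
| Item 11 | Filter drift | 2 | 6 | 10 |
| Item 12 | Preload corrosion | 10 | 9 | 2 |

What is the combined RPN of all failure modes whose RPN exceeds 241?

RPN = Severity × Occurrence × Detection:
  Item 3: 3 × 3 × 5 = 45
  Item 4: 6 × 2 × 8 = 96
  Item 5: 4 × 4 × 9 = 144
  Item 6: 6 × 4 × 10 = 240
  Item 7: 4 × 9 × 7 = 252
  Item 8: 7 × 8 × 9 = 504
  Item 9: 9 × 9 × 3 = 243
  Item 10: 7 × 9 × 10 = 630
  Item 11: 10 × 6 × 2 = 120
  Item 12: 2 × 9 × 10 = 180
RPN > 241: Item 7 (252), Item 8 (504), Item 9 (243), Item 10 (630).
Sum: 252 + 504 + 243 + 630 = 1629.

1629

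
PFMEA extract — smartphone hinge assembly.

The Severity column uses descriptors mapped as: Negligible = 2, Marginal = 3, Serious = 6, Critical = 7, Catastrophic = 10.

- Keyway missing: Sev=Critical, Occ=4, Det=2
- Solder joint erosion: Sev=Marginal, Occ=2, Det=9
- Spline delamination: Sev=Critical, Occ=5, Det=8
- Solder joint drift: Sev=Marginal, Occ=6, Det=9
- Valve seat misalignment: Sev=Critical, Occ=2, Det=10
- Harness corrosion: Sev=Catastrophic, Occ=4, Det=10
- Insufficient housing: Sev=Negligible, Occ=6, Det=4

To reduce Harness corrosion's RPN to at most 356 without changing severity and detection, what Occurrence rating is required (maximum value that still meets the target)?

3

Harness corrosion: S=10, O=4, D=10 → current RPN = 400.
Fixed product = 100. Need 100 × O ≤ 356, so O ≤ 356/100 = 3.56.
Maximum integer Occurrence rating = 3 (gives RPN 300; O=4 would give 400 > 356).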